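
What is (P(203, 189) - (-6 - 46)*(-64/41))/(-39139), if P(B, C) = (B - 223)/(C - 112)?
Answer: 257076/123561823 ≈ 0.0020805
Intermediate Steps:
P(B, C) = (-223 + B)/(-112 + C)
(P(203, 189) - (-6 - 46)*(-64/41))/(-39139) = ((-223 + 203)/(-112 + 189) - (-6 - 46)*(-64/41))/(-39139) = (-20/77 - (-52)*(-64*1/41))*(-1/39139) = ((1/77)*(-20) - (-52)*(-64)/41)*(-1/39139) = (-20/77 - 1*3328/41)*(-1/39139) = (-20/77 - 3328/41)*(-1/39139) = -257076/3157*(-1/39139) = 257076/123561823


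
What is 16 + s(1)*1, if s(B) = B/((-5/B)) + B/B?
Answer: 84/5 ≈ 16.800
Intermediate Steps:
s(B) = 1 - B**2/5 (s(B) = B*(-B/5) + 1 = -B**2/5 + 1 = 1 - B**2/5)
16 + s(1)*1 = 16 + (1 - 1/5*1**2)*1 = 16 + (1 - 1/5*1)*1 = 16 + (1 - 1/5)*1 = 16 + (4/5)*1 = 16 + 4/5 = 84/5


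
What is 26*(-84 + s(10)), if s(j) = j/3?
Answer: -6292/3 ≈ -2097.3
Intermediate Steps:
s(j) = j/3 (s(j) = j*(⅓) = j/3)
26*(-84 + s(10)) = 26*(-84 + (⅓)*10) = 26*(-84 + 10/3) = 26*(-242/3) = -6292/3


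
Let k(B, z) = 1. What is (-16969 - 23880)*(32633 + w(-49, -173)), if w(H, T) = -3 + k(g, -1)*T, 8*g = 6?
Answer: -1325835993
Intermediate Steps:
g = 3/4 (g = (1/8)*6 = 3/4 ≈ 0.75000)
w(H, T) = -3 + T (w(H, T) = -3 + 1*T = -3 + T)
(-16969 - 23880)*(32633 + w(-49, -173)) = (-16969 - 23880)*(32633 + (-3 - 173)) = -40849*(32633 - 176) = -40849*32457 = -1325835993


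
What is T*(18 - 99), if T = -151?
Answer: 12231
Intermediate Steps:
T*(18 - 99) = -151*(18 - 99) = -151*(-81) = 12231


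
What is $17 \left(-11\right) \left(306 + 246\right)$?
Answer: $-103224$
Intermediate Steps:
$17 \left(-11\right) \left(306 + 246\right) = \left(-187\right) 552 = -103224$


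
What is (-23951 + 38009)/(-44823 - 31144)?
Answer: -14058/75967 ≈ -0.18505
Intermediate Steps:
(-23951 + 38009)/(-44823 - 31144) = 14058/(-75967) = 14058*(-1/75967) = -14058/75967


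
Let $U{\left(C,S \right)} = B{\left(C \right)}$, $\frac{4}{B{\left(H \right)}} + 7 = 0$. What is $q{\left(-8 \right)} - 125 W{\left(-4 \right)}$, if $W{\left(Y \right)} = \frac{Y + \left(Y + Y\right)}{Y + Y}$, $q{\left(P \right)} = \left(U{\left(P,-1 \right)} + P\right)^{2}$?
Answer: $- \frac{11175}{98} \approx -114.03$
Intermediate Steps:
$B{\left(H \right)} = - \frac{4}{7}$ ($B{\left(H \right)} = \frac{4}{-7 + 0} = \frac{4}{-7} = 4 \left(- \frac{1}{7}\right) = - \frac{4}{7}$)
$U{\left(C,S \right)} = - \frac{4}{7}$
$q{\left(P \right)} = \left(- \frac{4}{7} + P\right)^{2}$
$W{\left(Y \right)} = \frac{3}{2}$ ($W{\left(Y \right)} = \frac{Y + 2 Y}{2 Y} = 3 Y \frac{1}{2 Y} = \frac{3}{2}$)
$q{\left(-8 \right)} - 125 W{\left(-4 \right)} = \frac{\left(-4 + 7 \left(-8\right)\right)^{2}}{49} - \frac{375}{2} = \frac{\left(-4 - 56\right)^{2}}{49} - \frac{375}{2} = \frac{\left(-60\right)^{2}}{49} - \frac{375}{2} = \frac{1}{49} \cdot 3600 - \frac{375}{2} = \frac{3600}{49} - \frac{375}{2} = - \frac{11175}{98}$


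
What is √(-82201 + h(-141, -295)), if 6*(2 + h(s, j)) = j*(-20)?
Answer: I*√730977/3 ≈ 284.99*I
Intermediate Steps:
h(s, j) = -2 - 10*j/3 (h(s, j) = -2 + (j*(-20))/6 = -2 + (-20*j)/6 = -2 - 10*j/3)
√(-82201 + h(-141, -295)) = √(-82201 + (-2 - 10/3*(-295))) = √(-82201 + (-2 + 2950/3)) = √(-82201 + 2944/3) = √(-243659/3) = I*√730977/3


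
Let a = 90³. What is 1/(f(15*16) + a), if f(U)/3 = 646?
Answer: 1/730938 ≈ 1.3681e-6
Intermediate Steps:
a = 729000
f(U) = 1938 (f(U) = 3*646 = 1938)
1/(f(15*16) + a) = 1/(1938 + 729000) = 1/730938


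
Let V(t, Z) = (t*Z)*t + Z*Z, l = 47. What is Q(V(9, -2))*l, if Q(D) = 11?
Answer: 517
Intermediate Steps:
V(t, Z) = Z² + Z*t² (V(t, Z) = (Z*t)*t + Z² = Z*t² + Z² = Z² + Z*t²)
Q(V(9, -2))*l = 11*47 = 517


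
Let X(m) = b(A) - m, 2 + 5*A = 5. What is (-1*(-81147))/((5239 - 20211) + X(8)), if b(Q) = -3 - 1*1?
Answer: -81147/14984 ≈ -5.4156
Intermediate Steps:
A = ⅗ (A = -⅖ + (⅕)*5 = -⅖ + 1 = ⅗ ≈ 0.60000)
b(Q) = -4 (b(Q) = -3 - 1 = -4)
X(m) = -4 - m
(-1*(-81147))/((5239 - 20211) + X(8)) = (-1*(-81147))/((5239 - 20211) + (-4 - 1*8)) = 81147/(-14972 + (-4 - 8)) = 81147/(-14972 - 12) = 81147/(-14984) = 81147*(-1/14984) = -81147/14984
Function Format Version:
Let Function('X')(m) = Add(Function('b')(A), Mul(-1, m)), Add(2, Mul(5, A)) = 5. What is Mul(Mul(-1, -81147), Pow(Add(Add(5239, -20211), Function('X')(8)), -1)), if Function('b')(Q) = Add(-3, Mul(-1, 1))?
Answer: Rational(-81147, 14984) ≈ -5.4156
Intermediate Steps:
A = Rational(3, 5) (A = Add(Rational(-2, 5), Mul(Rational(1, 5), 5)) = Add(Rational(-2, 5), 1) = Rational(3, 5) ≈ 0.60000)
Function('b')(Q) = -4 (Function('b')(Q) = Add(-3, -1) = -4)
Function('X')(m) = Add(-4, Mul(-1, m))
Mul(Mul(-1, -81147), Pow(Add(Add(5239, -20211), Function('X')(8)), -1)) = Mul(Mul(-1, -81147), Pow(Add(Add(5239, -20211), Add(-4, Mul(-1, 8))), -1)) = Mul(81147, Pow(Add(-14972, Add(-4, -8)), -1)) = Mul(81147, Pow(Add(-14972, -12), -1)) = Mul(81147, Pow(-14984, -1)) = Mul(81147, Rational(-1, 14984)) = Rational(-81147, 14984)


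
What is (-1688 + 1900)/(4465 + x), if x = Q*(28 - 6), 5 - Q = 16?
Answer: 212/4223 ≈ 0.050201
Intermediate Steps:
Q = -11 (Q = 5 - 1*16 = 5 - 16 = -11)
x = -242 (x = -11*(28 - 6) = -11*22 = -242)
(-1688 + 1900)/(4465 + x) = (-1688 + 1900)/(4465 - 242) = 212/4223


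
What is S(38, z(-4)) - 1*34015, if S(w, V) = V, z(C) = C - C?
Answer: -34015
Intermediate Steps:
z(C) = 0
S(38, z(-4)) - 1*34015 = 0 - 1*34015 = 0 - 34015 = -34015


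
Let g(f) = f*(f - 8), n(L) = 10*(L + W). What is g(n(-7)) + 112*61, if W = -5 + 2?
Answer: 17632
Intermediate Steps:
W = -3
n(L) = -30 + 10*L (n(L) = 10*(L - 3) = 10*(-3 + L) = -30 + 10*L)
g(f) = f*(-8 + f)
g(n(-7)) + 112*61 = (-30 + 10*(-7))*(-8 + (-30 + 10*(-7))) + 112*61 = (-30 - 70)*(-8 + (-30 - 70)) + 6832 = -100*(-8 - 100) + 6832 = -100*(-108) + 6832 = 10800 + 6832 = 17632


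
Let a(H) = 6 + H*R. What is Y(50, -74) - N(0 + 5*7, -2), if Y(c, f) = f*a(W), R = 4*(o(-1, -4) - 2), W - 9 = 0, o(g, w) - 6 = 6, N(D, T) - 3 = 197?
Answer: -27284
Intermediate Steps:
N(D, T) = 200 (N(D, T) = 3 + 197 = 200)
o(g, w) = 12 (o(g, w) = 6 + 6 = 12)
W = 9 (W = 9 + 0 = 9)
R = 40 (R = 4*(12 - 2) = 4*10 = 40)
a(H) = 6 + 40*H (a(H) = 6 + H*40 = 6 + 40*H)
Y(c, f) = 366*f (Y(c, f) = f*(6 + 40*9) = f*(6 + 360) = f*366 = 366*f)
Y(50, -74) - N(0 + 5*7, -2) = 366*(-74) - 1*200 = -27084 - 200 = -27284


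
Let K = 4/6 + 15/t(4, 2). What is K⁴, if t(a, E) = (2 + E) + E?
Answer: 130321/1296 ≈ 100.56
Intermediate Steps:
t(a, E) = 2 + 2*E
K = 19/6 (K = 4/6 + 15/(2 + 2*2) = 4*(⅙) + 15/(2 + 4) = ⅔ + 15/6 = ⅔ + 15*(⅙) = ⅔ + 5/2 = 19/6 ≈ 3.1667)
K⁴ = (19/6)⁴ = 130321/1296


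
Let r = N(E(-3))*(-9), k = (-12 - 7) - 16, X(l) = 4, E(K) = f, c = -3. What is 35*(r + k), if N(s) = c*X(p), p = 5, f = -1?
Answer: 2555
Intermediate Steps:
E(K) = -1
k = -35 (k = -19 - 16 = -35)
N(s) = -12 (N(s) = -3*4 = -12)
r = 108 (r = -12*(-9) = 108)
35*(r + k) = 35*(108 - 35) = 35*73 = 2555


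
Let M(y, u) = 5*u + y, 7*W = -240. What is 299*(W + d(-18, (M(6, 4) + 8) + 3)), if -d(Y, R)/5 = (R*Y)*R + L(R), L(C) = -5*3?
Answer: 257963745/7 ≈ 3.6852e+7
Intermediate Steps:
L(C) = -15
W = -240/7 (W = (⅐)*(-240) = -240/7 ≈ -34.286)
M(y, u) = y + 5*u
d(Y, R) = 75 - 5*Y*R² (d(Y, R) = -5*((R*Y)*R - 15) = -5*(Y*R² - 15) = -5*(-15 + Y*R²) = 75 - 5*Y*R²)
299*(W + d(-18, (M(6, 4) + 8) + 3)) = 299*(-240/7 + (75 - 5*(-18)*(((6 + 5*4) + 8) + 3)²)) = 299*(-240/7 + (75 - 5*(-18)*(((6 + 20) + 8) + 3)²)) = 299*(-240/7 + (75 - 5*(-18)*((26 + 8) + 3)²)) = 299*(-240/7 + (75 - 5*(-18)*(34 + 3)²)) = 299*(-240/7 + (75 - 5*(-18)*37²)) = 299*(-240/7 + (75 - 5*(-18)*1369)) = 299*(-240/7 + (75 + 123210)) = 299*(-240/7 + 123285) = 299*(862755/7) = 257963745/7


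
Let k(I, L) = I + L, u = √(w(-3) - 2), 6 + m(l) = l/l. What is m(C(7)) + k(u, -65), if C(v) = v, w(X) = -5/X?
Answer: -70 + I*√3/3 ≈ -70.0 + 0.57735*I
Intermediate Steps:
m(l) = -5 (m(l) = -6 + l/l = -6 + 1 = -5)
u = I*√3/3 (u = √(-5/(-3) - 2) = √(-5*(-⅓) - 2) = √(5/3 - 2) = √(-⅓) = I*√3/3 ≈ 0.57735*I)
m(C(7)) + k(u, -65) = -5 + (I*√3/3 - 65) = -5 + (-65 + I*√3/3) = -70 + I*√3/3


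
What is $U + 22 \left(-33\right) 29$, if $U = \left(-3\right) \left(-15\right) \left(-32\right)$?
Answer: $-22494$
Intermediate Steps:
$U = -1440$ ($U = 45 \left(-32\right) = -1440$)
$U + 22 \left(-33\right) 29 = -1440 + 22 \left(-33\right) 29 = -1440 - 21054 = -22494$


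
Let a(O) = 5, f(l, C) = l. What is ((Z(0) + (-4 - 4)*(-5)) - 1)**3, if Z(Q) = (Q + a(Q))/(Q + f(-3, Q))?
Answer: 1404928/27 ≈ 52034.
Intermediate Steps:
Z(Q) = (5 + Q)/(-3 + Q) (Z(Q) = (Q + 5)/(Q - 3) = (5 + Q)/(-3 + Q))
((Z(0) + (-4 - 4)*(-5)) - 1)**3 = (((5 + 0)/(-3 + 0) + (-4 - 4)*(-5)) - 1)**3 = ((5/(-3) - 8*(-5)) - 1)**3 = ((-1/3*5 + 40) - 1)**3 = ((-5/3 + 40) - 1)**3 = (115/3 - 1)**3 = (112/3)**3 = 1404928/27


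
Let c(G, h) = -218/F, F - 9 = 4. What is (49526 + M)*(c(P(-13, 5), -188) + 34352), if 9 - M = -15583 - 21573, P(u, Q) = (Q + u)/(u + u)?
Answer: 38695221378/13 ≈ 2.9766e+9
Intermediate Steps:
F = 13 (F = 9 + 4 = 13)
P(u, Q) = (Q + u)/(2*u) (P(u, Q) = (Q + u)/((2*u)) = (Q + u)*(1/(2*u)) = (Q + u)/(2*u))
c(G, h) = -218/13
M = 37165 (M = 9 - (-15583 - 21573) = 9 - 1*(-37156) = 9 + 37156 = 37165)
(49526 + M)*(c(P(-13, 5), -188) + 34352) = (49526 + 37165)*(-218/13 + 34352) = 86691*(446358/13) = 38695221378/13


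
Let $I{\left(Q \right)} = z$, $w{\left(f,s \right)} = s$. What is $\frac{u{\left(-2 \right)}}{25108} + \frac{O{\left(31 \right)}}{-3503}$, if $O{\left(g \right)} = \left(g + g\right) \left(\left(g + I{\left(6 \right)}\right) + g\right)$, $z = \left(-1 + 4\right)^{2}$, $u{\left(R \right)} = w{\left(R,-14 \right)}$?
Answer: $- \frac{1783459}{1418602} \approx -1.2572$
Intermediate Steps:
$u{\left(R \right)} = -14$
$z = 9$ ($z = 3^{2} = 9$)
$I{\left(Q \right)} = 9$
$O{\left(g \right)} = 2 g \left(9 + 2 g\right)$ ($O{\left(g \right)} = \left(g + g\right) \left(\left(g + 9\right) + g\right) = 2 g \left(\left(9 + g\right) + g\right) = 2 g \left(9 + 2 g\right)$)
$\frac{u{\left(-2 \right)}}{25108} + \frac{O{\left(31 \right)}}{-3503} = - \frac{14}{25108} + \frac{2 \cdot 31 \left(9 + 2 \cdot 31\right)}{-3503} = \left(-14\right) \frac{1}{25108} + 2 \cdot 31 \left(9 + 62\right) \left(- \frac{1}{3503}\right) = - \frac{7}{12554} + 2 \cdot 31 \cdot 71 \left(- \frac{1}{3503}\right) = - \frac{7}{12554} + 4402 \left(- \frac{1}{3503}\right) = - \frac{7}{12554} - \frac{142}{113} = - \frac{1783459}{1418602}$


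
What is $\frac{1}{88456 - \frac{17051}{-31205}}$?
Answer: $\frac{31205}{2760286531} \approx 1.1305 \cdot 10^{-5}$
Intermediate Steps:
$\frac{1}{88456 - \frac{17051}{-31205}} = \frac{1}{88456 - - \frac{17051}{31205}} = \frac{1}{88456 + \frac{17051}{31205}} = \frac{1}{\frac{2760286531}{31205}} = \frac{31205}{2760286531}$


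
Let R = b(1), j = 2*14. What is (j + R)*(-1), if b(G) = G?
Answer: -29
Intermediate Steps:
j = 28
R = 1
(j + R)*(-1) = (28 + 1)*(-1) = 29*(-1) = -29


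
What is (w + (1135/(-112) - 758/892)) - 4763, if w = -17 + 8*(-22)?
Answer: -124055385/24976 ≈ -4967.0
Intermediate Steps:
w = -193 (w = -17 - 176 = -193)
(w + (1135/(-112) - 758/892)) - 4763 = (-193 + (1135/(-112) - 758/892)) - 4763 = (-193 + (1135*(-1/112) - 758*1/892)) - 4763 = (-193 + (-1135/112 - 379/446)) - 4763 = (-193 - 274329/24976) - 4763 = -5094697/24976 - 4763 = -124055385/24976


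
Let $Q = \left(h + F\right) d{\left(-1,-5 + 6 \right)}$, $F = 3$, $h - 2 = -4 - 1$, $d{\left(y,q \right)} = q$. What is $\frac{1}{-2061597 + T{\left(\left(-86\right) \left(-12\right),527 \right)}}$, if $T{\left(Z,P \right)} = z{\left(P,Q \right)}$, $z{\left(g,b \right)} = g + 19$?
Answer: $- \frac{1}{2061051} \approx -4.8519 \cdot 10^{-7}$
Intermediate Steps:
$h = -3$ ($h = 2 - 5 = -3$)
$Q = 0$ ($Q = \left(-3 + 3\right) \left(-5 + 6\right) = 0 \cdot 1 = 0$)
$z{\left(g,b \right)} = 19 + g$
$T{\left(Z,P \right)} = 19 + P$
$\frac{1}{-2061597 + T{\left(\left(-86\right) \left(-12\right),527 \right)}} = \frac{1}{-2061597 + \left(19 + 527\right)} = \frac{1}{-2061597 + 546} = \frac{1}{-2061051} = - \frac{1}{2061051}$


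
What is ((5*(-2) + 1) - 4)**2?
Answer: 169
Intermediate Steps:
((5*(-2) + 1) - 4)**2 = ((-10 + 1) - 4)**2 = (-9 - 4)**2 = (-13)**2 = 169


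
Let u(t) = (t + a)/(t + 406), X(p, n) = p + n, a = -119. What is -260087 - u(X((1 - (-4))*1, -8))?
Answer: -104814939/403 ≈ -2.6009e+5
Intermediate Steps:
X(p, n) = n + p
u(t) = (-119 + t)/(406 + t) (u(t) = (t - 119)/(t + 406) = (-119 + t)/(406 + t))
-260087 - u(X((1 - (-4))*1, -8)) = -260087 - (-119 + (-8 + (1 - (-4))*1))/(406 + (-8 + (1 - (-4))*1)) = -260087 - (-119 + (-8 + (1 - 1*(-4))*1))/(406 + (-8 + (1 - 1*(-4))*1)) = -260087 - (-119 + (-8 + (1 + 4)*1))/(406 + (-8 + (1 + 4)*1)) = -260087 - (-119 + (-8 + 5*1))/(406 + (-8 + 5*1)) = -260087 - (-119 + (-8 + 5))/(406 + (-8 + 5)) = -260087 - (-119 - 3)/(406 - 3) = -260087 - (-122)/403 = -260087 - 1*(-122/403) = -260087 + 122/403 = -104814939/403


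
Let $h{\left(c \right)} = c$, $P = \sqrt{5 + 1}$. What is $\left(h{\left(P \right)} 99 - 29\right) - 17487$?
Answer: $-17516 + 99 \sqrt{6} \approx -17274.0$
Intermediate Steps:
$P = \sqrt{6} \approx 2.4495$
$\left(h{\left(P \right)} 99 - 29\right) - 17487 = \left(\sqrt{6} \cdot 99 - 29\right) - 17487 = \left(99 \sqrt{6} - 29\right) - 17487 = \left(-29 + 99 \sqrt{6}\right) - 17487 = -17516 + 99 \sqrt{6}$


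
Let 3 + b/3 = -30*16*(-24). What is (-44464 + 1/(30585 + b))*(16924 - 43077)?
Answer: 75744504364759/65136 ≈ 1.1629e+9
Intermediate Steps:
b = 34551 (b = -9 + 3*(-30*16*(-24)) = -9 + 3*(-480*(-24)) = -9 + 3*11520 = -9 + 34560 = 34551)
(-44464 + 1/(30585 + b))*(16924 - 43077) = (-44464 + 1/(30585 + 34551))*(16924 - 43077) = (-44464 + 1/65136)*(-26153) = -2896207103/65136*(-26153) = 75744504364759/65136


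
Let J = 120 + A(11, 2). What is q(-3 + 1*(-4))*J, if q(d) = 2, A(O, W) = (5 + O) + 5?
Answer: 282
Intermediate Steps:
A(O, W) = 10 + O
J = 141 (J = 120 + (10 + 11) = 120 + 21 = 141)
q(-3 + 1*(-4))*J = 2*141 = 282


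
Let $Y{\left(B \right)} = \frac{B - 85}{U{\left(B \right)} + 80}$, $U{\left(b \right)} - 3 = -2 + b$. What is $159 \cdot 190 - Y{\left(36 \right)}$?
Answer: $\frac{3534619}{117} \approx 30210.0$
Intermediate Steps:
$U{\left(b \right)} = 1 + b$ ($U{\left(b \right)} = 3 + \left(-2 + b\right) = 1 + b$)
$Y{\left(B \right)} = \frac{-85 + B}{81 + B}$ ($Y{\left(B \right)} = \frac{B - 85}{\left(1 + B\right) + 80} = \frac{-85 + B}{81 + B}$)
$159 \cdot 190 - Y{\left(36 \right)} = 159 \cdot 190 - \frac{-85 + 36}{81 + 36} = 30210 - \frac{1}{117} \left(-49\right) = 30210 - - \frac{49}{117} = 30210 + \frac{49}{117} = \frac{3534619}{117}$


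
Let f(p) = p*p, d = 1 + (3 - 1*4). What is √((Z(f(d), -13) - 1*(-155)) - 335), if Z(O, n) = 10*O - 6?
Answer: I*√186 ≈ 13.638*I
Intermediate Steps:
d = 0 (d = 1 + (3 - 4) = 1 - 1 = 0)
f(p) = p²
Z(O, n) = -6 + 10*O
√((Z(f(d), -13) - 1*(-155)) - 335) = √(((-6 + 10*0²) - 1*(-155)) - 335) = √(((-6 + 10*0) + 155) - 335) = √(((-6 + 0) + 155) - 335) = √((-6 + 155) - 335) = √(149 - 335) = √(-186) = I*√186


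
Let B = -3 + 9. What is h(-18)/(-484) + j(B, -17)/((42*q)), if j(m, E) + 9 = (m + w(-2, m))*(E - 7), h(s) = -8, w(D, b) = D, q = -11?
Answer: 59/242 ≈ 0.24380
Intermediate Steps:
B = 6
j(m, E) = -9 + (-7 + E)*(-2 + m) (j(m, E) = -9 + (m - 2)*(E - 7) = -9 + (-2 + m)*(-7 + E) = -9 + (-7 + E)*(-2 + m))
h(-18)/(-484) + j(B, -17)/((42*q)) = -8/(-484) + (5 - 7*6 - 2*(-17) - 17*6)/((42*(-11))) = -8*(-1/484) + (5 - 42 + 34 - 102)/(-462) = 2/121 - 105*(-1/462) = 2/121 + 5/22 = 59/242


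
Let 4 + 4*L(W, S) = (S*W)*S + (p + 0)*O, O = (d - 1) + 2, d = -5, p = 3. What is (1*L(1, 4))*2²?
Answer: 0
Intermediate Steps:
O = -4 (O = (-5 - 1) + 2 = -6 + 2 = -4)
L(W, S) = -4 + W*S²/4 (L(W, S) = -1 + ((S*W)*S + (3 + 0)*(-4))/4 = -1 + (W*S² + 3*(-4))/4 = -1 + (W*S² - 12)/4 = -1 + (-12 + W*S²)/4 = -1 + (-3 + W*S²/4) = -4 + W*S²/4)
(1*L(1, 4))*2² = (1*(-4 + (¼)*1*4²))*2² = (1*(-4 + (¼)*1*16))*4 = (1*(-4 + 4))*4 = (1*0)*4 = 0*4 = 0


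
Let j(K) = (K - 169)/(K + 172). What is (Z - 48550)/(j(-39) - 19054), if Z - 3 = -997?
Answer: 3294676/1267195 ≈ 2.6000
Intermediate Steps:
Z = -994 (Z = 3 - 997 = -994)
j(K) = (-169 + K)/(172 + K)
(Z - 48550)/(j(-39) - 19054) = (-994 - 48550)/((-169 - 39)/(172 - 39) - 19054) = -49544/(-208/133 - 19054) = -49544/(-2534390/133) = -49544*(-133/2534390) = 3294676/1267195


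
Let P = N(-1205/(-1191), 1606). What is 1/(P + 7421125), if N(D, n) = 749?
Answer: 1/7421874 ≈ 1.3474e-7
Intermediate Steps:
P = 749
1/(P + 7421125) = 1/(749 + 7421125) = 1/7421874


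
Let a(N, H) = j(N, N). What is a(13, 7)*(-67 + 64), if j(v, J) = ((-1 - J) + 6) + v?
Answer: -15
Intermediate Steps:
j(v, J) = 5 + v - J (j(v, J) = (5 - J) + v = 5 + v - J)
a(N, H) = 5 (a(N, H) = 5 + N - N = 5)
a(13, 7)*(-67 + 64) = 5*(-67 + 64) = 5*(-3) = -15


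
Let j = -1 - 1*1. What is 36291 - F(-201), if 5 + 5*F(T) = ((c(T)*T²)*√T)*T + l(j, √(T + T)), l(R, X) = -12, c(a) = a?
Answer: 181472/5 - 1632240801*I*√201/5 ≈ 36294.0 - 4.6282e+9*I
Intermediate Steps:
j = -2 (j = -1 - 1 = -2)
F(T) = -17/5 + T^(9/2)/5 (F(T) = -1 + (((T*T²)*√T)*T - 12)/5 = -1 + ((T³*√T)*T - 12)/5 = -1 + (T^(7/2)*T - 12)/5 = -1 + (T^(9/2) - 12)/5 = -1 + (-12 + T^(9/2))/5 = -1 + (-12/5 + T^(9/2)/5) = -17/5 + T^(9/2)/5)
36291 - F(-201) = 36291 - (-17/5 + (-201)^(9/2)/5) = 36291 - (-17/5 + (1632240801*I*√201)/5) = 36291 - (-17/5 + 1632240801*I*√201/5) = 36291 + (17/5 - 1632240801*I*√201/5) = 181472/5 - 1632240801*I*√201/5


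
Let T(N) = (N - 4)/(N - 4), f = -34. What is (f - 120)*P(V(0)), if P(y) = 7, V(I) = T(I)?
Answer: -1078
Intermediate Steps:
T(N) = 1 (T(N) = (-4 + N)/(-4 + N) = 1)
V(I) = 1
(f - 120)*P(V(0)) = (-34 - 120)*7 = -154*7 = -1078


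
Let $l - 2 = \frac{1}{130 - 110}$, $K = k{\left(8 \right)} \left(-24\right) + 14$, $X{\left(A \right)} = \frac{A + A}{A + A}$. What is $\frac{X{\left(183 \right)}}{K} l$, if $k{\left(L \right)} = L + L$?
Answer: $- \frac{41}{7400} \approx -0.0055405$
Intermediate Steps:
$X{\left(A \right)} = 1$ ($X{\left(A \right)} = \frac{2 A}{2 A} = 2 A \frac{1}{2 A} = 1$)
$k{\left(L \right)} = 2 L$
$K = -370$ ($K = 2 \cdot 8 \left(-24\right) + 14 = 16 \left(-24\right) + 14 = -384 + 14 = -370$)
$l = \frac{41}{20}$ ($l = 2 + \frac{1}{130 - 110} = 2 + \frac{1}{20} = \frac{41}{20} \approx 2.05$)
$\frac{X{\left(183 \right)}}{K} l = 1 \frac{1}{-370} \cdot \frac{41}{20} = 1 \left(- \frac{1}{370}\right) \frac{41}{20} = \left(- \frac{1}{370}\right) \frac{41}{20} = - \frac{41}{7400}$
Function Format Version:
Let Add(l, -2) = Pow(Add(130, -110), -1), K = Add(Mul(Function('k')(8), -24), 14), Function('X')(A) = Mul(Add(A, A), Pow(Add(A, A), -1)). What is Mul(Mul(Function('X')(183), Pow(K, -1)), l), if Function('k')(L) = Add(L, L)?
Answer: Rational(-41, 7400) ≈ -0.0055405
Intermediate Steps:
Function('X')(A) = 1 (Function('X')(A) = Mul(Mul(2, A), Pow(Mul(2, A), -1)) = Mul(Mul(2, A), Mul(Rational(1, 2), Pow(A, -1))) = 1)
Function('k')(L) = Mul(2, L)
K = -370 (K = Add(Mul(Mul(2, 8), -24), 14) = Add(Mul(16, -24), 14) = Add(-384, 14) = -370)
l = Rational(41, 20) (l = Add(2, Pow(Add(130, -110), -1)) = Add(2, Pow(20, -1)) = Add(2, Rational(1, 20)) = Rational(41, 20) ≈ 2.0500)
Mul(Mul(Function('X')(183), Pow(K, -1)), l) = Mul(Mul(1, Pow(-370, -1)), Rational(41, 20)) = Mul(Mul(1, Rational(-1, 370)), Rational(41, 20)) = Mul(Rational(-1, 370), Rational(41, 20)) = Rational(-41, 7400)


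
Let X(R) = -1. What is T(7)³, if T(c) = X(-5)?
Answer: -1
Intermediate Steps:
T(c) = -1
T(7)³ = (-1)³ = -1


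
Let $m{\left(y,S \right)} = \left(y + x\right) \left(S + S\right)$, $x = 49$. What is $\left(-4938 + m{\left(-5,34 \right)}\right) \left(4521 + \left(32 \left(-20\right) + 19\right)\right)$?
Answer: $-7589400$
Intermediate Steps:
$m{\left(y,S \right)} = 2 S \left(49 + y\right)$ ($m{\left(y,S \right)} = \left(y + 49\right) \left(S + S\right) = \left(49 + y\right) 2 S = 2 S \left(49 + y\right)$)
$\left(-4938 + m{\left(-5,34 \right)}\right) \left(4521 + \left(32 \left(-20\right) + 19\right)\right) = \left(-4938 + 2 \cdot 34 \left(49 - 5\right)\right) \left(4521 + \left(32 \left(-20\right) + 19\right)\right) = \left(-4938 + 2 \cdot 34 \cdot 44\right) \left(4521 + \left(-640 + 19\right)\right) = \left(-4938 + 2992\right) \left(4521 - 621\right) = \left(-1946\right) 3900 = -7589400$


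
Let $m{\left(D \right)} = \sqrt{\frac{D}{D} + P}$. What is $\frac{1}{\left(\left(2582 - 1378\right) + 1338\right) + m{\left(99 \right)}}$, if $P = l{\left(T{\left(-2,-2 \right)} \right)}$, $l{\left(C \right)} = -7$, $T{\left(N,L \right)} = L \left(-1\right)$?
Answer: $\frac{1271}{3230885} - \frac{i \sqrt{6}}{6461770} \approx 0.00039339 - 3.7907 \cdot 10^{-7} i$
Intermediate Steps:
$T{\left(N,L \right)} = - L$
$P = -7$
$m{\left(D \right)} = i \sqrt{6}$ ($m{\left(D \right)} = \sqrt{\frac{D}{D} - 7} = \sqrt{1 - 7} = \sqrt{-6} = i \sqrt{6}$)
$\frac{1}{\left(\left(2582 - 1378\right) + 1338\right) + m{\left(99 \right)}} = \frac{1}{\left(\left(2582 - 1378\right) + 1338\right) + i \sqrt{6}} = \frac{1}{\left(1204 + 1338\right) + i \sqrt{6}} = \frac{1}{2542 + i \sqrt{6}}$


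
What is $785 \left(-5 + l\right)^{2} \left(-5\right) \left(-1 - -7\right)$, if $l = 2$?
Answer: $-211950$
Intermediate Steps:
$785 \left(-5 + l\right)^{2} \left(-5\right) \left(-1 - -7\right) = 785 \left(-5 + 2\right)^{2} \left(-5\right) \left(-1 - -7\right) = 785 \left(-3\right)^{2} \left(-5\right) \left(-1 + 7\right) = 785 \cdot 9 \left(-5\right) 6 = 785 \left(\left(-45\right) 6\right) = 785 \left(-270\right) = -211950$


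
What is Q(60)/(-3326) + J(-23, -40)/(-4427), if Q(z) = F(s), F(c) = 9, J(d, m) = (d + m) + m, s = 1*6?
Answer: 302735/14724202 ≈ 0.020560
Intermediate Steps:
s = 6
J(d, m) = d + 2*m
Q(z) = 9
Q(60)/(-3326) + J(-23, -40)/(-4427) = 9/(-3326) + (-23 + 2*(-40))/(-4427) = 9*(-1/3326) + (-23 - 80)*(-1/4427) = -9/3326 - 103*(-1/4427) = -9/3326 + 103/4427 = 302735/14724202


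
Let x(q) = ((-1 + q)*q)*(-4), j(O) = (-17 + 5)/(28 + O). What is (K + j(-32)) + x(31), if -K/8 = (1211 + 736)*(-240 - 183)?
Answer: 6584931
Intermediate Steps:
K = 6588648 (K = -8*(1211 + 736)*(-240 - 183) = -15576*(-423) = -8*(-823581) = 6588648)
j(O) = -12/(28 + O)
x(q) = -4*q*(-1 + q) (x(q) = (q*(-1 + q))*(-4) = -4*q*(-1 + q))
(K + j(-32)) + x(31) = (6588648 - 12/(28 - 32)) + 4*31*(1 - 1*31) = (6588648 - 12/(-4)) + 4*31*(1 - 31) = (6588648 - 12*(-¼)) + 4*31*(-30) = (6588648 + 3) - 3720 = 6588651 - 3720 = 6584931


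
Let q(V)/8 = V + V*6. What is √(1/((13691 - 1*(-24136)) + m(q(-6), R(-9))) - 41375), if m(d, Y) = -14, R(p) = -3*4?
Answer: I*√59158925304562/37813 ≈ 203.41*I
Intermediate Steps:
R(p) = -12
q(V) = 56*V (q(V) = 8*(V + V*6) = 8*(V + 6*V) = 8*(7*V) = 56*V)
√(1/((13691 - 1*(-24136)) + m(q(-6), R(-9))) - 41375) = √(1/((13691 - 1*(-24136)) - 14) - 41375) = √(1/((13691 + 24136) - 14) - 41375) = √(1/(37827 - 14) - 41375) = √(1/37813 - 41375) = √(-1564512874/37813) = I*√59158925304562/37813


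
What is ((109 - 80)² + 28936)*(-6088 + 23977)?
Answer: 532680753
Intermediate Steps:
((109 - 80)² + 28936)*(-6088 + 23977) = (29² + 28936)*17889 = (841 + 28936)*17889 = 29777*17889 = 532680753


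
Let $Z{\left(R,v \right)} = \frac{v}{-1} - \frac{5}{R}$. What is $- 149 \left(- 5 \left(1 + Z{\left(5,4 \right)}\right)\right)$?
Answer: $-2980$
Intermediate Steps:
$Z{\left(R,v \right)} = - v - \frac{5}{R}$ ($Z{\left(R,v \right)} = v \left(-1\right) - \frac{5}{R} = - v - \frac{5}{R}$)
$- 149 \left(- 5 \left(1 + Z{\left(5,4 \right)}\right)\right) = - 149 \left(- 5 \left(1 - \left(4 + \frac{5}{5}\right)\right)\right) = - 149 \left(- 5 \left(1 - 5\right)\right) = - 149 \left(\left(-5\right) \left(-4\right)\right) = \left(-149\right) 20 = -2980$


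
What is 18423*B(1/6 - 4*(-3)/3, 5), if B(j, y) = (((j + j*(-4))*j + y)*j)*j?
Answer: -722846875/48 ≈ -1.5059e+7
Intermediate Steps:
B(j, y) = j²*(y - 3*j²) (B(j, y) = (((j - 4*j)*j + y)*j)*j = (((-3*j)*j + y)*j)*j = ((-3*j² + y)*j)*j = ((y - 3*j²)*j)*j = (j*(y - 3*j²))*j = j²*(y - 3*j²))
18423*B(1/6 - 4*(-3)/3, 5) = 18423*((1/6 - 4*(-3)/3)²*(5 - 3*(1/6 - 4*(-3)/3)²)) = 18423*((1*(⅙) + 12*(⅓))²*(5 - 3*(1*(⅙) + 12*(⅓))²)) = 18423*((⅙ + 4)²*(5 - 3*(⅙ + 4)²)) = 18423*((25/6)²*(5 - 3*(25/6)²)) = 18423*(625*(5 - 3*625/36)/36) = 18423*(625*(5 - 625/12)/36) = 18423*((625/36)*(-565/12)) = 18423*(-353125/432) = -722846875/48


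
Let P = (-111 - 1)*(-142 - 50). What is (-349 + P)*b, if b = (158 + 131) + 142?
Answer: 9117805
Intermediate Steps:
b = 431 (b = 289 + 142 = 431)
P = 21504 (P = -112*(-192) = 21504)
(-349 + P)*b = (-349 + 21504)*431 = 21155*431 = 9117805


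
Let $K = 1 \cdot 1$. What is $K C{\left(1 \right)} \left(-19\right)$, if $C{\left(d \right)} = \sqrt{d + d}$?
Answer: $- 19 \sqrt{2} \approx -26.87$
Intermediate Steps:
$K = 1$
$C{\left(d \right)} = \sqrt{2} \sqrt{d}$ ($C{\left(d \right)} = \sqrt{2 d} = \sqrt{2} \sqrt{d}$)
$K C{\left(1 \right)} \left(-19\right) = 1 \sqrt{2} \sqrt{1} \left(-19\right) = 1 \sqrt{2} \cdot 1 \left(-19\right) = 1 \sqrt{2} \left(-19\right) = \sqrt{2} \left(-19\right) = - 19 \sqrt{2}$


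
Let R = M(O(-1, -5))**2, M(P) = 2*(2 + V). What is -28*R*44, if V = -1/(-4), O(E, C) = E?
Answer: -24948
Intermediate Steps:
V = 1/4 (V = -1*(-1/4) = 1/4 ≈ 0.25000)
M(P) = 9/2 (M(P) = 2*(2 + 1/4) = 2*(9/4) = 9/2)
R = 81/4 (R = (9/2)**2 = 81/4 ≈ 20.250)
-28*R*44 = -28*81/4*44 = -567*44 = -24948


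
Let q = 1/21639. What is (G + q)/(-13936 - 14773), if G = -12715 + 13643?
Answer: -20080993/621234051 ≈ -0.032324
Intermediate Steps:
G = 928
q = 1/21639 ≈ 4.6213e-5
(G + q)/(-13936 - 14773) = (928 + 1/21639)/(-13936 - 14773) = (20080993/21639)/(-28709) = (20080993/21639)*(-1/28709) = -20080993/621234051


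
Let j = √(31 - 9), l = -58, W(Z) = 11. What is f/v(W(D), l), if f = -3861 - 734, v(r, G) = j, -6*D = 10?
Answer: -4595*√22/22 ≈ -979.66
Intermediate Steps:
D = -5/3 (D = -⅙*10 = -5/3 ≈ -1.6667)
j = √22 ≈ 4.6904
v(r, G) = √22
f = -4595
f/v(W(D), l) = -4595*√22/22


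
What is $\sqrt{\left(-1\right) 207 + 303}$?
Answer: $4 \sqrt{6} \approx 9.798$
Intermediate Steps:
$\sqrt{\left(-1\right) 207 + 303} = \sqrt{-207 + 303} = \sqrt{96} = 4 \sqrt{6}$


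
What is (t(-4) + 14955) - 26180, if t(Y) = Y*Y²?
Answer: -11289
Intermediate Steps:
t(Y) = Y³
(t(-4) + 14955) - 26180 = ((-4)³ + 14955) - 26180 = (-64 + 14955) - 26180 = 14891 - 26180 = -11289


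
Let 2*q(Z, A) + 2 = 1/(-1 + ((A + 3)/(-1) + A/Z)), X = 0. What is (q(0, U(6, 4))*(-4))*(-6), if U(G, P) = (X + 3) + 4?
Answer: -24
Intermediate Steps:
U(G, P) = 7 (U(G, P) = (0 + 3) + 4 = 3 + 4 = 7)
q(Z, A) = -1 + 1/(2*(-4 - A + A/Z)) (q(Z, A) = -1 + 1/(2*(-1 + ((A + 3)/(-1) + A/Z))) = -1 + 1/(2*(-1 + ((3 + A)*(-1) + A/Z))) = -1 + 1/(2*(-1 + ((-3 - A) + A/Z))) = -1 + 1/(2*(-1 + (-3 - A + A/Z))) = -1 + 1/(2*(-4 - A + A/Z)))
(q(0, U(6, 4))*(-4))*(-6) = (((7 - 9/2*0 - 1*7*0)/(-1*7 + 4*0 + 7*0))*(-4))*(-6) = (((7 + 0 + 0)/(-7 + 0 + 0))*(-4))*(-6) = ((7/(-7))*(-4))*(-6) = (-⅐*7*(-4))*(-6) = -1*(-4)*(-6) = 4*(-6) = -24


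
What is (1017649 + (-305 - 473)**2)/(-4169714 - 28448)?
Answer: -1622933/4198162 ≈ -0.38658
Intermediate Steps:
(1017649 + (-305 - 473)**2)/(-4169714 - 28448) = (1017649 + (-778)**2)/(-4198162) = (1017649 + 605284)*(-1/4198162) = 1622933*(-1/4198162) = -1622933/4198162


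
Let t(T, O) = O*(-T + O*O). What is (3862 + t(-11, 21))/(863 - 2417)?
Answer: -6677/777 ≈ -8.5933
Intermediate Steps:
t(T, O) = O*(O**2 - T) (t(T, O) = O*(-T + O**2) = O*(O**2 - T))
(3862 + t(-11, 21))/(863 - 2417) = (3862 + 21*(21**2 - 1*(-11)))/(863 - 2417) = (3862 + 21*(441 + 11))/(-1554) = (3862 + 21*452)*(-1/1554) = (3862 + 9492)*(-1/1554) = 13354*(-1/1554) = -6677/777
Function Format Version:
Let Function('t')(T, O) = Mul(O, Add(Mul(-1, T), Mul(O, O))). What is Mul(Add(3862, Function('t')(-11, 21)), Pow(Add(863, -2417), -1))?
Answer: Rational(-6677, 777) ≈ -8.5933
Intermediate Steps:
Function('t')(T, O) = Mul(O, Add(Pow(O, 2), Mul(-1, T))) (Function('t')(T, O) = Mul(O, Add(Mul(-1, T), Pow(O, 2))) = Mul(O, Add(Pow(O, 2), Mul(-1, T))))
Mul(Add(3862, Function('t')(-11, 21)), Pow(Add(863, -2417), -1)) = Mul(Add(3862, Mul(21, Add(Pow(21, 2), Mul(-1, -11)))), Pow(Add(863, -2417), -1)) = Mul(Add(3862, Mul(21, Add(441, 11))), Pow(-1554, -1)) = Mul(Add(3862, Mul(21, 452)), Rational(-1, 1554)) = Mul(Add(3862, 9492), Rational(-1, 1554)) = Mul(13354, Rational(-1, 1554)) = Rational(-6677, 777)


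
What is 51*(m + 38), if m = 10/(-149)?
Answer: 288252/149 ≈ 1934.6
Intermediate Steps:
m = -10/149 (m = 10*(-1/149) = -10/149 ≈ -0.067114)
51*(m + 38) = 51*(-10/149 + 38) = 51*(5652/149) = 288252/149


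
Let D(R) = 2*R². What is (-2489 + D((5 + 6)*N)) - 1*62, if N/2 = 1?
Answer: -1583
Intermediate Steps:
N = 2 (N = 2*1 = 2)
(-2489 + D((5 + 6)*N)) - 1*62 = (-2489 + 2*((5 + 6)*2)²) - 1*62 = (-2489 + 2*(11*2)²) - 62 = (-2489 + 2*22²) - 62 = (-2489 + 2*484) - 62 = (-2489 + 968) - 62 = -1521 - 62 = -1583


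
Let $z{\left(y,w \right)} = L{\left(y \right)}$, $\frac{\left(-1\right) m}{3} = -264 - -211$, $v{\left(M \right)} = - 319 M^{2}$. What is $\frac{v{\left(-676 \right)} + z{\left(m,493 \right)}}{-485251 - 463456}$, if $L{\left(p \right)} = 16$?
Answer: $\frac{145775328}{948707} \approx 153.66$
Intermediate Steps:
$m = 159$ ($m = - 3 \left(-264 - -211\right) = - 3 \left(-264 + 211\right) = \left(-3\right) \left(-53\right) = 159$)
$z{\left(y,w \right)} = 16$
$\frac{v{\left(-676 \right)} + z{\left(m,493 \right)}}{-485251 - 463456} = \frac{- 319 \left(-676\right)^{2} + 16}{-485251 - 463456} = \frac{\left(-319\right) 456976 + 16}{-948707} = \left(-145775344 + 16\right) \left(- \frac{1}{948707}\right) = \left(-145775328\right) \left(- \frac{1}{948707}\right) = \frac{145775328}{948707}$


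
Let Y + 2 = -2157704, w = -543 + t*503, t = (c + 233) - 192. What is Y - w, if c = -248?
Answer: -2053042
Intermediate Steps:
t = -207 (t = (-248 + 233) - 192 = -15 - 192 = -207)
w = -104664 (w = -543 - 207*503 = -543 - 104121 = -104664)
Y = -2157706 (Y = -2 - 2157704 = -2157706)
Y - w = -2157706 - 1*(-104664) = -2157706 + 104664 = -2053042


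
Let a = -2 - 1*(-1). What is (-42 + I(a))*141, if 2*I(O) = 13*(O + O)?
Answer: -7755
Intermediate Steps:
a = -1 (a = -2 + 1 = -1)
I(O) = 13*O (I(O) = (13*(O + O))/2 = (13*(2*O))/2 = (26*O)/2 = 13*O)
(-42 + I(a))*141 = (-42 + 13*(-1))*141 = (-42 - 13)*141 = -55*141 = -7755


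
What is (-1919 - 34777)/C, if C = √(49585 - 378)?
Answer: -36696*√49207/49207 ≈ -165.43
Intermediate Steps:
C = √49207 ≈ 221.83
(-1919 - 34777)/C = (-1919 - 34777)/(√49207) = -36696*√49207/49207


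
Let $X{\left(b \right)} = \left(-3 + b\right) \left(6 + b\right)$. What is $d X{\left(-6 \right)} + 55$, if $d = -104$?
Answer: $55$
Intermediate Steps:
$d X{\left(-6 \right)} + 55 = - 104 \left(-18 + \left(-6\right)^{2} + 3 \left(-6\right)\right) + 55 = - 104 \left(-18 + 36 - 18\right) + 55 = \left(-104\right) 0 + 55 = 0 + 55 = 55$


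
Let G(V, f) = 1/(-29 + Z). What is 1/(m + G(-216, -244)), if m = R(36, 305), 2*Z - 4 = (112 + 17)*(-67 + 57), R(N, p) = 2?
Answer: 672/1343 ≈ 0.50037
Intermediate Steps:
Z = -643 (Z = 2 + ((112 + 17)*(-67 + 57))/2 = 2 + (129*(-10))/2 = 2 + (1/2)*(-1290) = 2 - 645 = -643)
m = 2
G(V, f) = -1/672 (G(V, f) = 1/(-29 - 643) = 1/(-672) = -1/672)
1/(m + G(-216, -244)) = 1/(2 - 1/672) = 1/(1343/672) = 672/1343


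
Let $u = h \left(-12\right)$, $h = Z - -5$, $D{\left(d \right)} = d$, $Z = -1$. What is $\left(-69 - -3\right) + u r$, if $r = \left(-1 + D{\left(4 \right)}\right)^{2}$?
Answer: $-498$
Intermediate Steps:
$h = 4$ ($h = -1 - -5 = -1 + 5 = 4$)
$u = -48$ ($u = 4 \left(-12\right) = -48$)
$r = 9$ ($r = \left(-1 + 4\right)^{2} = 3^{2} = 9$)
$\left(-69 - -3\right) + u r = \left(-69 - -3\right) - 432 = \left(-69 + 3\right) - 432 = -66 - 432 = -498$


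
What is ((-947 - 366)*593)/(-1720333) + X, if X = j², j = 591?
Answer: 5949310982/17033 ≈ 3.4928e+5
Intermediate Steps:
X = 349281 (X = 591² = 349281)
((-947 - 366)*593)/(-1720333) + X = ((-947 - 366)*593)/(-1720333) + 349281 = -1313*593*(-1/1720333) + 349281 = -778609*(-1/1720333) + 349281 = 7709/17033 + 349281 = 5949310982/17033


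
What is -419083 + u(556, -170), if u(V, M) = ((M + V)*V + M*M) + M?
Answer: -175737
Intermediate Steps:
u(V, M) = M + M² + V*(M + V) (u(V, M) = (V*(M + V) + M²) + M = (M² + V*(M + V)) + M = M + M² + V*(M + V))
-419083 + u(556, -170) = -419083 + (-170 + (-170)² + 556² - 170*556) = -419083 + (-170 + 28900 + 309136 - 94520) = -419083 + 243346 = -175737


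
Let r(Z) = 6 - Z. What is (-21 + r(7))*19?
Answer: -418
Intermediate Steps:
(-21 + r(7))*19 = (-21 + (6 - 1*7))*19 = (-21 + (6 - 7))*19 = (-21 - 1)*19 = -22*19 = -418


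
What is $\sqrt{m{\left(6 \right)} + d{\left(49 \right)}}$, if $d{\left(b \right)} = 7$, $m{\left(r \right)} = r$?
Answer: $\sqrt{13} \approx 3.6056$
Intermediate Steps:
$\sqrt{m{\left(6 \right)} + d{\left(49 \right)}} = \sqrt{6 + 7} = \sqrt{13}$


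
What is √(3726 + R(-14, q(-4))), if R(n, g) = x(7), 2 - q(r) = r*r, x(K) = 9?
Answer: 3*√415 ≈ 61.115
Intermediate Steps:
q(r) = 2 - r² (q(r) = 2 - r*r = 2 - r²)
R(n, g) = 9
√(3726 + R(-14, q(-4))) = √(3726 + 9) = √3735 = 3*√415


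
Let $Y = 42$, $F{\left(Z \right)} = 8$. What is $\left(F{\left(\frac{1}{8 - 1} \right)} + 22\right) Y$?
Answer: $1260$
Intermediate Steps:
$\left(F{\left(\frac{1}{8 - 1} \right)} + 22\right) Y = \left(8 + 22\right) 42 = 30 \cdot 42 = 1260$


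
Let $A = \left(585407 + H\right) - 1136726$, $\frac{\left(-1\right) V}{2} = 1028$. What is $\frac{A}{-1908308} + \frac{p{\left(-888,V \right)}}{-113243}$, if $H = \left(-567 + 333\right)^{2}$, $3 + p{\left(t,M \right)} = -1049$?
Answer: $\frac{58239823825}{216102522844} \approx 0.2695$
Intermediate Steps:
$V = -2056$ ($V = \left(-2\right) 1028 = -2056$)
$p{\left(t,M \right)} = -1052$ ($p{\left(t,M \right)} = -3 - 1049 = -1052$)
$H = 54756$ ($H = \left(-234\right)^{2} = 54756$)
$A = -496563$ ($A = \left(585407 + 54756\right) - 1136726 = 640163 - 1136726 = -496563$)
$\frac{A}{-1908308} + \frac{p{\left(-888,V \right)}}{-113243} = - \frac{496563}{-1908308} - \frac{1052}{-113243} = \left(-496563\right) \left(- \frac{1}{1908308}\right) - - \frac{1052}{113243} = \frac{496563}{1908308} + \frac{1052}{113243} = \frac{58239823825}{216102522844}$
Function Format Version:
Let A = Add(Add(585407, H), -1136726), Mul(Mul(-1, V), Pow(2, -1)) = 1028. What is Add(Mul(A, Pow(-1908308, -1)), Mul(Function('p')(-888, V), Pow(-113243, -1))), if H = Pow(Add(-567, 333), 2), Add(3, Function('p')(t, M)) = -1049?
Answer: Rational(58239823825, 216102522844) ≈ 0.26950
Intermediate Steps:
V = -2056 (V = Mul(-2, 1028) = -2056)
Function('p')(t, M) = -1052 (Function('p')(t, M) = Add(-3, -1049) = -1052)
H = 54756 (H = Pow(-234, 2) = 54756)
A = -496563 (A = Add(Add(585407, 54756), -1136726) = Add(640163, -1136726) = -496563)
Add(Mul(A, Pow(-1908308, -1)), Mul(Function('p')(-888, V), Pow(-113243, -1))) = Add(Mul(-496563, Pow(-1908308, -1)), Mul(-1052, Pow(-113243, -1))) = Add(Mul(-496563, Rational(-1, 1908308)), Mul(-1052, Rational(-1, 113243))) = Add(Rational(496563, 1908308), Rational(1052, 113243)) = Rational(58239823825, 216102522844)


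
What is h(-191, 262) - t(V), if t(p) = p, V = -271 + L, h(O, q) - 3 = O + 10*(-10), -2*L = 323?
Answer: 289/2 ≈ 144.50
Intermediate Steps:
L = -323/2 (L = -1/2*323 = -323/2 ≈ -161.50)
h(O, q) = -97 + O (h(O, q) = 3 + (O + 10*(-10)) = 3 + (O - 100) = 3 + (-100 + O) = -97 + O)
V = -865/2 (V = -271 - 323/2 = -865/2 ≈ -432.50)
h(-191, 262) - t(V) = (-97 - 191) - 1*(-865/2) = -288 + 865/2 = 289/2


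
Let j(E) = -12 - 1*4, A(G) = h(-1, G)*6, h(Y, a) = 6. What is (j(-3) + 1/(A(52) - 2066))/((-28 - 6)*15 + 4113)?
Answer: -10827/2438030 ≈ -0.0044409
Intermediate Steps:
A(G) = 36 (A(G) = 6*6 = 36)
j(E) = -16 (j(E) = -12 - 4 = -16)
(j(-3) + 1/(A(52) - 2066))/((-28 - 6)*15 + 4113) = (-16 + 1/(36 - 2066))/((-28 - 6)*15 + 4113) = (-16 + 1/(-2030))/(-34*15 + 4113) = (-16 - 1/2030)/(-510 + 4113) = -32481/2030/3603 = -32481/2030*1/3603 = -10827/2438030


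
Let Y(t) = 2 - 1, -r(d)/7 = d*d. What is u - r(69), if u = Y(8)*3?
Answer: 33330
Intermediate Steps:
r(d) = -7*d**2 (r(d) = -7*d*d = -7*d**2)
Y(t) = 1
u = 3 (u = 1*3 = 3)
u - r(69) = 3 - (-7)*69**2 = 3 - (-7)*4761 = 3 - 1*(-33327) = 3 + 33327 = 33330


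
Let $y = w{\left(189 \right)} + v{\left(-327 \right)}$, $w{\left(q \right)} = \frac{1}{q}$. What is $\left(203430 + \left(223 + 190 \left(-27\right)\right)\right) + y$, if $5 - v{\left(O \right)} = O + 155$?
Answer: $\frac{37554301}{189} \approx 1.987 \cdot 10^{5}$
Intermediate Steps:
$v{\left(O \right)} = -150 - O$ ($v{\left(O \right)} = 5 - \left(O + 155\right) = 5 - \left(155 + O\right) = -150 - O$)
$y = \frac{33454}{189}$ ($y = \frac{1}{189} - -177 = \frac{1}{189} + \left(-150 + 327\right) = \frac{1}{189} + 177 = \frac{33454}{189} \approx 177.01$)
$\left(203430 + \left(223 + 190 \left(-27\right)\right)\right) + y = \left(203430 + \left(223 + 190 \left(-27\right)\right)\right) + \frac{33454}{189} = \left(203430 + \left(223 - 5130\right)\right) + \frac{33454}{189} = \left(203430 - 4907\right) + \frac{33454}{189} = 198523 + \frac{33454}{189} = \frac{37554301}{189}$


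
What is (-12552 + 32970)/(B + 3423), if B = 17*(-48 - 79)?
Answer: 10209/632 ≈ 16.153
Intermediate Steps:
B = -2159 (B = 17*(-127) = -2159)
(-12552 + 32970)/(B + 3423) = (-12552 + 32970)/(-2159 + 3423) = 20418/1264 = 20418*(1/1264) = 10209/632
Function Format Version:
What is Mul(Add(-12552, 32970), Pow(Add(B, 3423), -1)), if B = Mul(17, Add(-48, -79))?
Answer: Rational(10209, 632) ≈ 16.153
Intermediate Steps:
B = -2159 (B = Mul(17, -127) = -2159)
Mul(Add(-12552, 32970), Pow(Add(B, 3423), -1)) = Mul(Add(-12552, 32970), Pow(Add(-2159, 3423), -1)) = Mul(20418, Pow(1264, -1)) = Mul(20418, Rational(1, 1264)) = Rational(10209, 632)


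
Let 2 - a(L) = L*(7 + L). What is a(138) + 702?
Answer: -19306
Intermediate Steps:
a(L) = 2 - L*(7 + L)
a(138) + 702 = (2 - 1*138² - 7*138) + 702 = (2 - 1*19044 - 966) + 702 = (2 - 19044 - 966) + 702 = -20008 + 702 = -19306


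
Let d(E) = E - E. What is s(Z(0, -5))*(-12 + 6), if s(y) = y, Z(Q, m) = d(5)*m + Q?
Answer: 0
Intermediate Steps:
d(E) = 0
Z(Q, m) = Q (Z(Q, m) = 0*m + Q = 0 + Q = Q)
s(Z(0, -5))*(-12 + 6) = 0*(-12 + 6) = 0*(-6) = 0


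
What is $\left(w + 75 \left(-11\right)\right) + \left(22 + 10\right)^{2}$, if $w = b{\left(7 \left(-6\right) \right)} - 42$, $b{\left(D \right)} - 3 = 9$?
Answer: $169$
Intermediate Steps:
$b{\left(D \right)} = 12$ ($b{\left(D \right)} = 3 + 9 = 12$)
$w = -30$ ($w = 12 - 42 = -30$)
$\left(w + 75 \left(-11\right)\right) + \left(22 + 10\right)^{2} = \left(-30 + 75 \left(-11\right)\right) + \left(22 + 10\right)^{2} = \left(-30 - 825\right) + 32^{2} = -855 + 1024 = 169$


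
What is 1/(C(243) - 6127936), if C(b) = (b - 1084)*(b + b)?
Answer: -1/6536662 ≈ -1.5298e-7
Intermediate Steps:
C(b) = 2*b*(-1084 + b) (C(b) = (-1084 + b)*(2*b) = 2*b*(-1084 + b))
1/(C(243) - 6127936) = 1/(2*243*(-1084 + 243) - 6127936) = 1/(2*243*(-841) - 6127936) = 1/(-408726 - 6127936) = 1/(-6536662) = -1/6536662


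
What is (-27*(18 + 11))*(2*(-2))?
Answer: 3132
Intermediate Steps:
(-27*(18 + 11))*(2*(-2)) = -27*29*(-4) = -783*(-4) = 3132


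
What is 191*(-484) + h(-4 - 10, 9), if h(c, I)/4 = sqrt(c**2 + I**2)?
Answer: -92444 + 4*sqrt(277) ≈ -92377.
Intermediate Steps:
h(c, I) = 4*sqrt(I**2 + c**2) (h(c, I) = 4*sqrt(c**2 + I**2) = 4*sqrt(I**2 + c**2))
191*(-484) + h(-4 - 10, 9) = 191*(-484) + 4*sqrt(9**2 + (-4 - 10)**2) = -92444 + 4*sqrt(81 + (-14)**2) = -92444 + 4*sqrt(81 + 196) = -92444 + 4*sqrt(277)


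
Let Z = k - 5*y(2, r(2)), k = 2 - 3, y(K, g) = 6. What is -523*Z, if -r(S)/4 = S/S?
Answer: 16213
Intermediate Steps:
r(S) = -4 (r(S) = -4*S/S = -4*1 = -4)
k = -1
Z = -31 (Z = -1 - 5*6 = -1 - 30 = -31)
-523*Z = -523*(-31) = -1*(-16213) = 16213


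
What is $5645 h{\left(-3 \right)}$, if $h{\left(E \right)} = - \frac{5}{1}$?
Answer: $-28225$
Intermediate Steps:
$h{\left(E \right)} = -5$ ($h{\left(E \right)} = \left(-5\right) 1 = -5$)
$5645 h{\left(-3 \right)} = 5645 \left(-5\right) = -28225$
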